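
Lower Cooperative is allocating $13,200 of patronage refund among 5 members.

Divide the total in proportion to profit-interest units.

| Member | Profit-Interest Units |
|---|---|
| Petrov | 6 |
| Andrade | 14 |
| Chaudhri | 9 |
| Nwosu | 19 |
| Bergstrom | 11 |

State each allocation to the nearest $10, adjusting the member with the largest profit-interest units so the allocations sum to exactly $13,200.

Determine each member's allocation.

Profit-interest units total: 6 + 14 + 9 + 19 + 11 = 59.
Proportional shares: Petrov 1,342.37; Andrade 3,132.20; Chaudhri 2,013.56; Nwosu 4,250.85; Bergstrom 2,461.02.
At nearest $10: Petrov $1,340; Andrade $3,130; Chaudhri $2,010; Nwosu $4,250; Bergstrom $2,460. Sum = $13,190.
Difference $13,200 − $13,190 = +$10 applied to largest profit-interest units (Nwosu): Nwosu becomes $4,260.

Petrov: $1,340 · Andrade: $3,130 · Chaudhri: $2,010 · Nwosu: $4,260 · Bergstrom: $2,460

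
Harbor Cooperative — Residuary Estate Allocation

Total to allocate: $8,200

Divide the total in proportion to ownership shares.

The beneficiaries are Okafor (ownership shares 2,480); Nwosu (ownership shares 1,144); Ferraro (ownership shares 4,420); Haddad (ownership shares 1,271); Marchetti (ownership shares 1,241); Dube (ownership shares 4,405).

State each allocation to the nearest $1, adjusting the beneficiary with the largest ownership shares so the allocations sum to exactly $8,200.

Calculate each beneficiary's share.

Ownership shares total: 2,480 + 1,144 + 4,420 + 1,271 + 1,241 + 4,405 = 14,961.
Proportional shares: Okafor 1,359.27; Nwosu 627.02; Ferraro 2,422.57; Haddad 696.62; Marchetti 680.18; Dube 2,414.34.
Rounded to nearest $1: Okafor $1,359; Nwosu $627; Ferraro $2,423; Haddad $697; Marchetti $680; Dube $2,414. Sum = $8,200.
No rounding difference to absorb.

Okafor: $1,359; Nwosu: $627; Ferraro: $2,423; Haddad: $697; Marchetti: $680; Dube: $2,414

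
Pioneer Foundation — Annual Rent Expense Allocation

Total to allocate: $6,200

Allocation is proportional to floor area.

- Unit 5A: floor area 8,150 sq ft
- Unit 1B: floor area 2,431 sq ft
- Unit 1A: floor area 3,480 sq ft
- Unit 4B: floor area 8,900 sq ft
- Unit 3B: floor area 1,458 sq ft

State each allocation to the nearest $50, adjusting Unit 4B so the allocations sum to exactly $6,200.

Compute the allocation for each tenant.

Combined floor area = 24,419.
Unrounded shares: Unit 5A 8,150/24,419 × $6,200 = 2,069.29; Unit 1B 2,431/24,419 × $6,200 = 617.23; Unit 1A 3,480/24,419 × $6,200 = 883.57; Unit 4B 8,900/24,419 × $6,200 = 2,259.72; Unit 3B 1,458/24,419 × $6,200 = 370.19.
After rounding ($50): Unit 5A $2,050; Unit 1B $600; Unit 1A $900; Unit 4B $2,250; Unit 3B $350. Sum = $6,150.
Difference $6,200 − $6,150 = +$50 applied to Unit 4B: Unit 4B becomes $2,300.

Unit 5A: $2,050; Unit 1B: $600; Unit 1A: $900; Unit 4B: $2,300; Unit 3B: $350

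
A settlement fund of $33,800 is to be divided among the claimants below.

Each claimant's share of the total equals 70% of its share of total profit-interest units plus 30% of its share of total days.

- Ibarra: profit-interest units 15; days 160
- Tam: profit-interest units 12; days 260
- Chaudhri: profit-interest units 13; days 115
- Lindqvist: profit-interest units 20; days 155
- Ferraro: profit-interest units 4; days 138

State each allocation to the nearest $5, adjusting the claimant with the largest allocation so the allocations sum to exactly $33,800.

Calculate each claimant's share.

Ibarra: $7,505; Tam: $7,620; Chaudhri: $6,215; Lindqvist: $9,290; Ferraro: $3,170

Profit-interest units total 64; days total 828.
Blended shares (70% profit-interest units + 30% days): Ibarra 0.2220; Tam 0.2255; Chaudhri 0.1839; Lindqvist 0.2749; Ferraro 0.0938.
Proportional shares: Ibarra 7,504.73; Tam 7,620.31; Chaudhri 6,214.27; Lindqvist 9,291.94; Ferraro 3,168.75.
At nearest $5: Ibarra $7,505; Tam $7,620; Chaudhri $6,215; Lindqvist $9,290; Ferraro $3,170. Sum = $33,800.
Sum already equals the total — no adjustment.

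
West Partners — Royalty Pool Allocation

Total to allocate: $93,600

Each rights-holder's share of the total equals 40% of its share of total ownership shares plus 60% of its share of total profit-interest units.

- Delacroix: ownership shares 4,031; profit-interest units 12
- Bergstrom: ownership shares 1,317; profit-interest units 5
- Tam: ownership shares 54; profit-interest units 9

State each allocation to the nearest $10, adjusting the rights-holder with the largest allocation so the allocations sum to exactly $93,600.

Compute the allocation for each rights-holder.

Delacroix: $53,860; Bergstrom: $19,930; Tam: $19,810

Totals — ownership shares 5,402, profit-interest units 26.
Combined weights (40% ownership shares + 60% profit-interest units): Delacroix 0.5754; Bergstrom 0.2129; Tam 0.2117.
Raw shares: Delacroix 53,857.92; Bergstrom 19,927.82; Tam 19,814.26.
Rounded to nearest $10: Delacroix $53,860; Bergstrom $19,930; Tam $19,810. Sum = $93,600.
Sum already equals the total — no adjustment.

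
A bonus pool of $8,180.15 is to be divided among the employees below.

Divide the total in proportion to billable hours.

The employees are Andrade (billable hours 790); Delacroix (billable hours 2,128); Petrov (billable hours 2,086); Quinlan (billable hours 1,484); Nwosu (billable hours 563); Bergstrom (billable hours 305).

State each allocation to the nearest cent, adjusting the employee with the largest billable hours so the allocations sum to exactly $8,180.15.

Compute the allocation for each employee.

Andrade: $878.51; Delacroix: $2,366.42; Petrov: $2,319.71; Quinlan: $1,650.26; Nwosu: $626.08; Bergstrom: $339.17

Sum of billable hours: 790 + 2,128 + 2,086 + 1,484 + 563 + 305 = 7,356.
Unrounded shares: Andrade 878.5099; Delacroix 2,366.4164; Petrov 2,319.7108; Quinlan 1,650.2641; Nwosu 626.0773; Bergstrom 339.1715.
Rounded to nearest cent: Andrade $878.51; Delacroix $2,366.42; Petrov $2,319.71; Quinlan $1,650.26; Nwosu $626.08; Bergstrom $339.17. Sum = $8,180.15.
No rounding difference to absorb.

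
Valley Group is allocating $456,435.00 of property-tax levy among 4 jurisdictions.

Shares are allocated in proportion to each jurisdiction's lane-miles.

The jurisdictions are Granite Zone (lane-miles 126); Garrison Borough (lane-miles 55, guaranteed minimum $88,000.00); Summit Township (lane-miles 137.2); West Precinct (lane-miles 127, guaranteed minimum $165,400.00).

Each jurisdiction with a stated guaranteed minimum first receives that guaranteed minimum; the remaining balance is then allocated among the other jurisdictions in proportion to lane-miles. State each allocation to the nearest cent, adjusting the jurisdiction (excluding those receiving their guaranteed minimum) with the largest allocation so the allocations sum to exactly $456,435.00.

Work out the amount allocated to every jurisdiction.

Granite Zone: $97,197.61 · Garrison Borough: $88,000.00 · Summit Township: $105,837.39 · West Precinct: $165,400.00

Minimums first: Garrison Borough $88,000.00; West Precinct $165,400.00. Balance $203,035.00.
Balance split over remaining lane-miles 263.2: Granite Zone 97,197.6064 → $97,197.61; Summit Township 105,837.3936 → $105,837.39.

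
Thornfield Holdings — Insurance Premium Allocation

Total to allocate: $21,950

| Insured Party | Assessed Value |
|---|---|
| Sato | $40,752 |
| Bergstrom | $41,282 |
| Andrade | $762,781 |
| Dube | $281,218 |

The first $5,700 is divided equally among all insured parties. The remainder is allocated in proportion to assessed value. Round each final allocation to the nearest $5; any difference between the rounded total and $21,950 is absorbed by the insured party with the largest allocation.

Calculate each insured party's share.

Sato: $2,015; Bergstrom: $2,020; Andrade: $12,430; Dube: $5,485

First tranche $5,700 split equally: $1,425 each.
Remainder $16,250 by assessed value (total 1,126,033): Sato 588.10 → $590; Bergstrom 595.75 → $595; Andrade 11,007.84 → $11,010; Dube 4,058.31 → $4,060.
Rounding difference −$5 on remainder applied to Andrade.
Totals: Sato $1,425 + $590 = $2,015; Bergstrom $1,425 + $595 = $2,020; Andrade $1,425 + $11,005 = $12,430; Dube $1,425 + $4,060 = $5,485.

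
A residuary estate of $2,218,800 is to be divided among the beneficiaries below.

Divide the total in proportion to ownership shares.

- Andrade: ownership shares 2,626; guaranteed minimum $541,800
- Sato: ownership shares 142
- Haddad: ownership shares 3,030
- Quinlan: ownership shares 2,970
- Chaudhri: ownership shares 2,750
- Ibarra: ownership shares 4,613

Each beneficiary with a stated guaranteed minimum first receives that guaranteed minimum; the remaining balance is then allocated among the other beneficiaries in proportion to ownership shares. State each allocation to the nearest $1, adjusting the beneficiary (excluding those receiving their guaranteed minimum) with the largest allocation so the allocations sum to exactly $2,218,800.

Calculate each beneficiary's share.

Minimums first: Andrade $541,800. Remaining pool $1,677,000.
Remaining pool split over remaining ownership shares 13,505: Sato 17,633.02 → $17,633; Haddad 376,253.98 → $376,254; Quinlan 368,803.41 → $368,803; Chaudhri 341,484.64 → $341,485; Ibarra 572,824.95 → $572,825.

Andrade: $541,800 | Sato: $17,633 | Haddad: $376,254 | Quinlan: $368,803 | Chaudhri: $341,485 | Ibarra: $572,825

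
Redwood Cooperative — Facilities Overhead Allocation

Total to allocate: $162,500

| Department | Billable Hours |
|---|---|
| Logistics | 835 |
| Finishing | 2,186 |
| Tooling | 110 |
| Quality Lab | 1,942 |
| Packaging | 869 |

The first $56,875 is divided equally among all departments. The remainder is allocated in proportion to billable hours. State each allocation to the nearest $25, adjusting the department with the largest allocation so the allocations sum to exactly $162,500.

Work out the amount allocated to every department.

First tranche $56,875 split equally: $11,375 each.
Remainder $105,625 by billable hours (total 5,942): Logistics 14,842.96 → $14,850; Finishing 38,858.34 → $38,850; Tooling 1,955.36 → $1,950; Quality Lab 34,520.99 → $34,525; Packaging 15,447.35 → $15,450.
Totals: Logistics $11,375 + $14,850 = $26,225; Finishing $11,375 + $38,850 = $50,225; Tooling $11,375 + $1,950 = $13,325; Quality Lab $11,375 + $34,525 = $45,900; Packaging $11,375 + $15,450 = $26,825.

Logistics: $26,225 · Finishing: $50,225 · Tooling: $13,325 · Quality Lab: $45,900 · Packaging: $26,825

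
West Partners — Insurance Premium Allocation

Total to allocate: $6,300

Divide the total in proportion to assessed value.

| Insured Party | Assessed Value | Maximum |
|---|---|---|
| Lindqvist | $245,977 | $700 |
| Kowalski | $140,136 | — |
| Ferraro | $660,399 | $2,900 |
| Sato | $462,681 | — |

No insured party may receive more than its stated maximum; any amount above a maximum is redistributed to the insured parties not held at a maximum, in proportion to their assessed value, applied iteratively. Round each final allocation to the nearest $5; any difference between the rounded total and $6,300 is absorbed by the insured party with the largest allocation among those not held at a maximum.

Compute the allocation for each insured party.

Combined assessed value = 1,509,193.
Proportional shares (ignoring caps): Lindqvist 1,026.81; Kowalski 584.99; Ferraro 2,756.78; Sato 1,931.42.
Capped: Lindqvist ($700); balance $5,600 reallocated over remaining assessed value 1,263,216.
Capped: Ferraro ($2,900); balance $2,700 reallocated over remaining assessed value 602,817.
Shares after redistribution: Kowalski 627.67 → $630; Sato 2,072.33 → $2,070.

Lindqvist: $700 | Kowalski: $630 | Ferraro: $2,900 | Sato: $2,070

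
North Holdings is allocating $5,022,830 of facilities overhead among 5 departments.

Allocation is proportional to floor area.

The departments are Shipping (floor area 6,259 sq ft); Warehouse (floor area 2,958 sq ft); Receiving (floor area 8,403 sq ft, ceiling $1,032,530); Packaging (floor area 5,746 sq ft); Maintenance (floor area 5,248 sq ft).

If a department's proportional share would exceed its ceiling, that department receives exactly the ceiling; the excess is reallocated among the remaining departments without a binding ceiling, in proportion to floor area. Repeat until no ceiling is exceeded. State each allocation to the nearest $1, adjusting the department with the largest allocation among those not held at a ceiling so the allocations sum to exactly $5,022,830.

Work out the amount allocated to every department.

Shipping: $1,235,727; Warehouse: $584,004; Receiving: $1,032,530; Packaging: $1,134,445; Maintenance: $1,036,124

Total floor area = 28,614.
Pro-rata shares before constraints: Shipping 1,098,689.21; Warehouse 519,239.92; Receiving 1,475,041.61; Packaging 1,008,638.47; Maintenance 921,220.80.
Capped: Receiving ($1,032,530); balance $3,990,300 reallocated over remaining floor area 20,211.
Shares after redistribution: Shipping 1,235,727.46 → $1,235,727; Warehouse 584,004.13 → $584,004; Packaging 1,134,444.80 → $1,134,445; Maintenance 1,036,123.62 → $1,036,124.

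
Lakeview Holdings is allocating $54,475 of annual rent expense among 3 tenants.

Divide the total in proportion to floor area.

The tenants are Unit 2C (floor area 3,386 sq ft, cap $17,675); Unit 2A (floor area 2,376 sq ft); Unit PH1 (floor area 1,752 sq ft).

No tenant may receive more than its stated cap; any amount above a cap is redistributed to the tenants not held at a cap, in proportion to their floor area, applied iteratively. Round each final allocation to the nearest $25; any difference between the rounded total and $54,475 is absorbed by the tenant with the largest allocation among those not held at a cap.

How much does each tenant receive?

Unit 2C: $17,675 · Unit 2A: $21,175 · Unit PH1: $15,625

Sum of floor area: 7,514.
Pro-rata shares before constraints: Unit 2C 24,547.82; Unit 2A 17,225.53; Unit PH1 12,701.65.
Held at cap: Unit 2C ($17,675); balance $36,800 reallocated over remaining floor area 4,128.
Shares after redistribution: Unit 2A 21,181.40 → $21,175; Unit PH1 15,618.60 → $15,625.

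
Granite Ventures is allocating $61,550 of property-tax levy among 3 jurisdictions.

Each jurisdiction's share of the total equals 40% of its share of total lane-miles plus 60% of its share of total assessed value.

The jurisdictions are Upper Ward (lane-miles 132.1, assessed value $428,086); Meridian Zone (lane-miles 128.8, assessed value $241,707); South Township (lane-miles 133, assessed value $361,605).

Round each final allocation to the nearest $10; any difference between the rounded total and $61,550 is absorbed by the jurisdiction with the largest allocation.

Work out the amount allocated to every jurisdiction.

Lane-miles total 393.9; assessed value total 1,031,398.
Blended shares (40% lane-miles + 60% assessed value): Upper Ward 0.3832; Meridian Zone 0.2714; South Township 0.3454.
Pro-rata amounts: Upper Ward 23,584.62; Meridian Zone 16,704.91; South Township 21,260.47.
After rounding ($10): Upper Ward $23,580; Meridian Zone $16,700; South Township $21,260. Sum = $61,540.
Difference $61,550 − $61,540 = +$10 applied to largest allocation (Upper Ward): Upper Ward becomes $23,590.

Upper Ward: $23,590 | Meridian Zone: $16,700 | South Township: $21,260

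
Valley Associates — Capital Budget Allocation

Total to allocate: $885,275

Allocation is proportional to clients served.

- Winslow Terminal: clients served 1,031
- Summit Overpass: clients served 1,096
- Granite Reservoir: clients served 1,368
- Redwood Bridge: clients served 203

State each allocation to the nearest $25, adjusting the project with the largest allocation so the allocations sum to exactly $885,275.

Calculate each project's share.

Winslow Terminal: $246,825 · Summit Overpass: $262,375 · Granite Reservoir: $327,475 · Redwood Bridge: $48,600

Total clients served = 3,698.
Unrounded shares: Winslow Terminal 1,031/3,698 × $885,275 = 246,814.10; Summit Overpass 1,096/3,698 × $885,275 = 262,374.63; Granite Reservoir 1,368/3,698 × $885,275 = 327,489.51; Redwood Bridge 203/3,698 × $885,275 = 48,596.76.
Rounded to nearest $25: Winslow Terminal $246,825; Summit Overpass $262,375; Granite Reservoir $327,500; Redwood Bridge $48,600. Sum = $885,300.
Difference $885,275 − $885,300 = −$25 applied to largest allocation (Granite Reservoir): Granite Reservoir becomes $327,475.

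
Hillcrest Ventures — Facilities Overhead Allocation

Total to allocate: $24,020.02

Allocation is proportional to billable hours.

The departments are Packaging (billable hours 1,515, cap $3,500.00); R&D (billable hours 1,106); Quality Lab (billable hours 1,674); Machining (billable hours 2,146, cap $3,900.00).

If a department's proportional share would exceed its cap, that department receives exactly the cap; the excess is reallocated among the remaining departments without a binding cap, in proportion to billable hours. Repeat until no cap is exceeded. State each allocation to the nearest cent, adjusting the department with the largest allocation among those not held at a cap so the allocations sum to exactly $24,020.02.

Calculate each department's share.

Packaging: $3,500.00 · R&D: $6,612.14 · Quality Lab: $10,007.88 · Machining: $3,900.00

Combined billable hours = 6,441.
Proportional shares (ignoring caps): Packaging 5,649.7951; R&D 4,124.5369; Quality Lab 6,242.7439; Machining 8,002.9441.
Capped: Packaging ($3,500.00), Machining ($3,900.00); remaining pool $16,620.02 reallocated over remaining billable hours 2,780.
Redistributed shares: R&D 6,612.1375 → $6,612.14; Quality Lab 10,007.8825 → $10,007.88.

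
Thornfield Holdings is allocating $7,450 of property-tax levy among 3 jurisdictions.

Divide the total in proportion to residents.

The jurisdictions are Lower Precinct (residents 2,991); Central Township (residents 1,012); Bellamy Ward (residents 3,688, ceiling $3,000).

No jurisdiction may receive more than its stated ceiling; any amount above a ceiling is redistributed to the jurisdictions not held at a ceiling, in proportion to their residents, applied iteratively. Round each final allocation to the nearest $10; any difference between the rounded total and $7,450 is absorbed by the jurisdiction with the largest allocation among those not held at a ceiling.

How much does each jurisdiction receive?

Lower Precinct: $3,320 | Central Township: $1,130 | Bellamy Ward: $3,000

Total residents = 7,691.
Unconstrained shares: Lower Precinct 2,897.28; Central Township 980.29; Bellamy Ward 3,572.44.
Capped: Bellamy Ward ($3,000); residual $4,450 reallocated over remaining residents 4,003.
Remaining shares: Lower Precinct 3,324.99 → $3,320; Central Township 1,125.01 → $1,130.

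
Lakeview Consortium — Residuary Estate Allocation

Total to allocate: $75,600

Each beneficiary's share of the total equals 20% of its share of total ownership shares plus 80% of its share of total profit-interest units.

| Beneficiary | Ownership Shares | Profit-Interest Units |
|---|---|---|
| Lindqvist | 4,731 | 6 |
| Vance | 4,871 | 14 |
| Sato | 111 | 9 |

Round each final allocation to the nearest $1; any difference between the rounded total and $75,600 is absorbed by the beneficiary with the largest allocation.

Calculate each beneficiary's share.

Lindqvist: $19,878 · Vance: $36,780 · Sato: $18,942

Totals — ownership shares 9,713, profit-interest units 29.
Blended shares (20% ownership shares + 80% profit-interest units): Lindqvist 0.2629; Vance 0.4865; Sato 0.2506.
Pro-rata amounts: Lindqvist 19,877.74; Vance 36,779.81; Sato 18,942.45.
After rounding ($1): Lindqvist $19,878; Vance $36,780; Sato $18,942. Sum = $75,600.
Rounded total matches; no reconciliation needed.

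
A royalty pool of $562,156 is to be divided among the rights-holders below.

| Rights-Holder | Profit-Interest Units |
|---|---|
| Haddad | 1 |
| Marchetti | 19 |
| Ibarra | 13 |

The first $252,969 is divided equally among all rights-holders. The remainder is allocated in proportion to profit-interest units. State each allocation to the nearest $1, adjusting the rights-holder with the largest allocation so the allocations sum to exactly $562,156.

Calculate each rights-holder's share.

Haddad: $93,692 | Marchetti: $262,340 | Ibarra: $206,124

$252,969 shared equally gives $84,323 per rights-holder.
Remainder $309,187 by profit-interest units (total 33): Haddad 9,369.30 → $9,369; Marchetti 178,016.76 → $178,017; Ibarra 121,800.94 → $121,801.
Totals: Haddad $84,323 + $9,369 = $93,692; Marchetti $84,323 + $178,017 = $262,340; Ibarra $84,323 + $121,801 = $206,124.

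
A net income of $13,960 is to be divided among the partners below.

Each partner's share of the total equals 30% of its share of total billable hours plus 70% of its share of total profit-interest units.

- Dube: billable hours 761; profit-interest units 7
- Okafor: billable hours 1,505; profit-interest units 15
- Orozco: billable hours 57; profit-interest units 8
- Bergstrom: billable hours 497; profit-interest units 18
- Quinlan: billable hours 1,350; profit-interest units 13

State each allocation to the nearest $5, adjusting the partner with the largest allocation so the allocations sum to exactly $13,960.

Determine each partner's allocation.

Dube: $1,885 | Okafor: $3,910 | Orozco: $1,340 | Bergstrom: $3,385 | Quinlan: $3,440

Billable hours total 4,170; profit-interest units total 61.
Combined weights (30% billable hours + 70% profit-interest units): Dube 0.1351; Okafor 0.2804; Orozco 0.0959; Bergstrom 0.2423; Quinlan 0.2463.
Proportional shares: Dube 1,885.66; Okafor 3,914.45; Orozco 1,338.82; Bergstrom 3,382.69; Quinlan 3,438.38.
At nearest $5: Dube $1,885; Okafor $3,915; Orozco $1,340; Bergstrom $3,385; Quinlan $3,440. Sum = $13,965.
Difference $13,960 − $13,965 = −$5 applied to largest allocation (Okafor): Okafor becomes $3,910.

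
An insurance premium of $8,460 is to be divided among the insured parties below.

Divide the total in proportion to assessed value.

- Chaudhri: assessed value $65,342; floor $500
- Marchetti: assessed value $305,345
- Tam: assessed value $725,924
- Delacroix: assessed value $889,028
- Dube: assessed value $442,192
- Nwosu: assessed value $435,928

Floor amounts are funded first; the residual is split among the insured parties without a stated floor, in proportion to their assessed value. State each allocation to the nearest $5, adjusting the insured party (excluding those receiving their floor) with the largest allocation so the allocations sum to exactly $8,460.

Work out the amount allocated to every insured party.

Fund the minimums — Chaudhri $500. Residual $7,960.
Residual split over remaining assessed value 2,798,417: Marchetti 868.54 → $870; Tam 2,064.87 → $2,065; Delacroix 2,528.81 → $2,530; Dube 1,257.80 → $1,260; Nwosu 1,239.98 → $1,240.
Rounding difference −$5 applied to Delacroix → $2,525.

Chaudhri: $500 | Marchetti: $870 | Tam: $2,065 | Delacroix: $2,525 | Dube: $1,260 | Nwosu: $1,240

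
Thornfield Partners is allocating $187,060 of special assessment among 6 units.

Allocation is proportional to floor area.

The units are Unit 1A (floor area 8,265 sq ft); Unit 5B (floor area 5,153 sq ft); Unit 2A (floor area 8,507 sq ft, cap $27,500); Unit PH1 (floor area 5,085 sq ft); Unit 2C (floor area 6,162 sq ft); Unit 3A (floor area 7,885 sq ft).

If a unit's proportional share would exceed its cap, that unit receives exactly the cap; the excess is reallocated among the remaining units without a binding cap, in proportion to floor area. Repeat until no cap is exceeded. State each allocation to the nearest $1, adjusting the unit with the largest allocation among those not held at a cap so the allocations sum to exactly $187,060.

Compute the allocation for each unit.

Combined floor area = 41,057.
Proportional shares (ignoring caps): Unit 1A 37,656.21; Unit 5B 23,477.61; Unit 2A 38,758.78; Unit PH1 23,167.79; Unit 2C 28,074.72; Unit 3A 35,924.89.
Held at cap: Unit 2A ($27,500); remaining pool $159,560 reallocated over remaining floor area 32,550.
Remaining shares: Unit 1A 40,515.00 → $40,515; Unit 5B 25,259.99 → $25,260; Unit PH1 24,926.65 → $24,927; Unit 2C 30,206.11 → $30,206; Unit 3A 38,652.25 → $38,652.

Unit 1A: $40,515 | Unit 5B: $25,260 | Unit 2A: $27,500 | Unit PH1: $24,927 | Unit 2C: $30,206 | Unit 3A: $38,652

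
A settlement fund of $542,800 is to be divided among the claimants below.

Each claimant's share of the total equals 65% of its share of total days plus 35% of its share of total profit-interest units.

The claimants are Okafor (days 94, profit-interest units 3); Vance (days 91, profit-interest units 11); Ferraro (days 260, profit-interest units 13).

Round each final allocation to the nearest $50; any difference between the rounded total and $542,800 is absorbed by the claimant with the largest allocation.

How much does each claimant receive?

Okafor: $95,650 · Vance: $149,550 · Ferraro: $297,600

Days total 445; profit-interest units total 27.
Composite weights (65% days + 35% profit-interest units): Okafor 0.1762; Vance 0.2755; Ferraro 0.5483.
Pro-rata amounts: Okafor 95,637.16; Vance 149,548.97; Ferraro 297,613.87.
After rounding ($50): Okafor $95,650; Vance $149,550; Ferraro $297,600. Sum = $542,800.
Rounded total matches; no reconciliation needed.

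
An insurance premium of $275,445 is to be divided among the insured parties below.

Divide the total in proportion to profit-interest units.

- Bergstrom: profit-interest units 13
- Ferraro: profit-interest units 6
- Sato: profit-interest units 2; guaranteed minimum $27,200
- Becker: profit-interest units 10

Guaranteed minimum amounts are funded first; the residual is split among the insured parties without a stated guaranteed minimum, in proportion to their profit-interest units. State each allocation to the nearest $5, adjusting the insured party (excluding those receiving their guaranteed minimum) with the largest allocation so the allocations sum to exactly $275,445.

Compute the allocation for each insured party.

Guaranteed amounts: Sato $27,200. Residual $248,245.
Residual split over remaining profit-interest units 29: Bergstrom 111,282.24 → $111,280; Ferraro 51,361.03 → $51,360; Becker 85,601.72 → $85,600.
Rounding difference +$5 applied to Bergstrom → $111,285.

Bergstrom: $111,285 · Ferraro: $51,360 · Sato: $27,200 · Becker: $85,600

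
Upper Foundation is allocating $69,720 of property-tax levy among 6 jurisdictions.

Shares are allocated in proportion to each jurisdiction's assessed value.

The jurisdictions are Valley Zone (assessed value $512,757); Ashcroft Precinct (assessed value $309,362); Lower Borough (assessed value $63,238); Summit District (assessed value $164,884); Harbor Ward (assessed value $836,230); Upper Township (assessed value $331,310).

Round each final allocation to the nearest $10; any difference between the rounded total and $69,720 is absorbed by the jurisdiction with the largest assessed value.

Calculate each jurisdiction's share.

Valley Zone: $16,120 | Ashcroft Precinct: $9,730 | Lower Borough: $1,990 | Summit District: $5,180 | Harbor Ward: $26,280 | Upper Township: $10,420

Total assessed value = 512,757 + 309,362 + 63,238 + 164,884 + 836,230 + 331,310 = 2,217,781.
Raw shares: Valley Zone 16,119.45; Ashcroft Precinct 9,725.36; Lower Borough 1,988.00; Summit District 5,183.43; Harbor Ward 26,288.42; Upper Township 10,415.34.
At nearest $10: Valley Zone $16,120; Ashcroft Precinct $9,730; Lower Borough $1,990; Summit District $5,180; Harbor Ward $26,290; Upper Township $10,420. Sum = $69,730.
Difference $69,720 − $69,730 = −$10 applied to largest assessed value (Harbor Ward): Harbor Ward becomes $26,280.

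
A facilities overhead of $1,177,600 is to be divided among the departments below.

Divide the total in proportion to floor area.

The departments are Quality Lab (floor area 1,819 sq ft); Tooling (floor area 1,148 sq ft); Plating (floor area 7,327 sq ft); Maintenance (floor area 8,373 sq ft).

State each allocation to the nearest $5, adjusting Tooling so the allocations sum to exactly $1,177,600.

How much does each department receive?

Quality Lab: $114,750; Tooling: $72,425; Plating: $462,220; Maintenance: $528,205

Combined floor area = 18,667.
Pro-rata amounts: Quality Lab 1,819/18,667 × $1,177,600 = 114,750.87; Tooling 1,148/18,667 × $1,177,600 = 72,421.11; Plating 7,327/18,667 × $1,177,600 = 462,220.77; Maintenance 8,373/18,667 × $1,177,600 = 528,207.25.
After rounding ($5): Quality Lab $114,750; Tooling $72,420; Plating $462,220; Maintenance $528,205. Sum = $1,177,595.
Difference $1,177,600 − $1,177,595 = +$5 applied to Tooling: Tooling becomes $72,425.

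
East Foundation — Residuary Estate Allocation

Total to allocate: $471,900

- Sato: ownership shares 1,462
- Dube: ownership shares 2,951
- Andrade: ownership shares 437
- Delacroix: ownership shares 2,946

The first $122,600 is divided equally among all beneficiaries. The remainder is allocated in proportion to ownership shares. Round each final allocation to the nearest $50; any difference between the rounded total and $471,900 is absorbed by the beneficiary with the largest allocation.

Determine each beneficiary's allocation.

Sato: $96,150; Dube: $162,850; Andrade: $50,250; Delacroix: $162,650

$122,600 shared equally gives $30,650 per beneficiary.
Remainder $349,300 by ownership shares (total 7,796): Sato 65,504.95 → $65,500; Dube 132,219.64 → $132,200; Andrade 19,579.80 → $19,600; Delacroix 131,995.61 → $132,000.
Totals: Sato $30,650 + $65,500 = $96,150; Dube $30,650 + $132,200 = $162,850; Andrade $30,650 + $19,600 = $50,250; Delacroix $30,650 + $132,000 = $162,650.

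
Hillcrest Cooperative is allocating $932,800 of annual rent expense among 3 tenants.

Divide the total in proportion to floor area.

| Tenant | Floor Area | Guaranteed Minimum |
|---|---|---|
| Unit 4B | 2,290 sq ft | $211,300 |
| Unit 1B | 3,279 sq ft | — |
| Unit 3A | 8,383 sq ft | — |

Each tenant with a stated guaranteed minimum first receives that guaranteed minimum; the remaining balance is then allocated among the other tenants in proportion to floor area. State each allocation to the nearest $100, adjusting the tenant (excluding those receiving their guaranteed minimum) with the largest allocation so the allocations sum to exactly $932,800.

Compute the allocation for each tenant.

Fund the minimums — Unit 4B $211,300. Remaining pool $721,500.
Remaining pool split over remaining floor area 11,662: Unit 1B 202,863.87 → $202,900; Unit 3A 518,636.13 → $518,600.

Unit 4B: $211,300 | Unit 1B: $202,900 | Unit 3A: $518,600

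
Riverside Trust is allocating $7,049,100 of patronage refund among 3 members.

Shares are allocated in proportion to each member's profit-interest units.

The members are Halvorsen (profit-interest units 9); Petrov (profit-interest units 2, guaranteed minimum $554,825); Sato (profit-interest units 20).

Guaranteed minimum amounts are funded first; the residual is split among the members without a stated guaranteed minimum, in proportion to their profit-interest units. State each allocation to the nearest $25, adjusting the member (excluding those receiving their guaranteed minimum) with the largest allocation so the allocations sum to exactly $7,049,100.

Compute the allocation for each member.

Halvorsen: $2,015,475 | Petrov: $554,825 | Sato: $4,478,800

Fund the minimums — Petrov $554,825. Remaining pool $6,494,275.
Remaining pool split over remaining profit-interest units 29: Halvorsen 2,015,464.66 → $2,015,475; Sato 4,478,810.34 → $4,478,800.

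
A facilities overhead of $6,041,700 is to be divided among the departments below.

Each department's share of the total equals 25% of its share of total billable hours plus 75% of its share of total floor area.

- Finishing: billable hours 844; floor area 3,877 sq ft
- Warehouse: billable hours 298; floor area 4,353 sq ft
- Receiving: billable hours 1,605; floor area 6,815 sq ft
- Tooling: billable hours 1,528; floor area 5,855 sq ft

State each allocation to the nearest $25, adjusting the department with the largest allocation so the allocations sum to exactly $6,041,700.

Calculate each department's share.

Finishing: $1,138,750 · Warehouse: $1,049,050 · Receiving: $2,044,625 · Tooling: $1,809,275

Totals — billable hours 4,275, floor area 20,900.
Composite weights (25% billable hours + 75% floor area): Finishing 0.1885; Warehouse 0.1736; Receiving 0.3384; Tooling 0.2995.
Proportional shares: Finishing 1,138,760.88; Warehouse 1,049,050.79; Receiving 2,044,614.38; Tooling 1,809,273.95.
After rounding ($25): Finishing $1,138,750; Warehouse $1,049,050; Receiving $2,044,625; Tooling $1,809,275. Sum = $6,041,700.
No rounding difference to absorb.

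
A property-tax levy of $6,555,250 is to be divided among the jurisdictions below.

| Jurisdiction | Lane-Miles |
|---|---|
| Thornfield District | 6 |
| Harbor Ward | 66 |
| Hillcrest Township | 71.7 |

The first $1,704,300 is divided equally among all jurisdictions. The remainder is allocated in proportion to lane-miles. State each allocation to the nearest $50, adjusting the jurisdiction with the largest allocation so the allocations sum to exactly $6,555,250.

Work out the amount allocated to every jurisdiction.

Thornfield District: $770,650 | Harbor Ward: $2,796,100 | Hillcrest Township: $2,988,500

Equal tier: $1,704,300 ÷ 3 = $568,100 apiece.
Remainder $4,850,950 by lane-miles (total 143.7): Thornfield District 202,544.89 → $202,550; Harbor Ward 2,227,993.74 → $2,228,000; Hillcrest Township 2,420,411.38 → $2,420,400.
Totals: Thornfield District $568,100 + $202,550 = $770,650; Harbor Ward $568,100 + $2,228,000 = $2,796,100; Hillcrest Township $568,100 + $2,420,400 = $2,988,500.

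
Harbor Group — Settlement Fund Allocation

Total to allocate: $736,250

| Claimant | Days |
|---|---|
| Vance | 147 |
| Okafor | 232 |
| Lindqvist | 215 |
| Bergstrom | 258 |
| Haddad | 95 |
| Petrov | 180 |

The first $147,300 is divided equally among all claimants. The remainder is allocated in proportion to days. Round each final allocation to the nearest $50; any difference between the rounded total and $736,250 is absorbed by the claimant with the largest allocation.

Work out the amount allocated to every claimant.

Vance: $101,350 · Okafor: $145,800 · Lindqvist: $136,900 · Bergstrom: $159,400 · Haddad: $74,200 · Petrov: $118,600

$147,300 shared equally gives $24,550 per claimant.
Remainder $588,950 by days (total 1,127): Vance 76,819.57 → $76,800; Okafor 121,239.04 → $121,250; Lindqvist 112,355.15 → $112,350; Bergstrom 134,826.18 → $134,850; Haddad 49,645.30 → $49,650; Petrov 94,064.77 → $94,050.
Totals: Vance $24,550 + $76,800 = $101,350; Okafor $24,550 + $121,250 = $145,800; Lindqvist $24,550 + $112,350 = $136,900; Bergstrom $24,550 + $134,850 = $159,400; Haddad $24,550 + $49,650 = $74,200; Petrov $24,550 + $94,050 = $118,600.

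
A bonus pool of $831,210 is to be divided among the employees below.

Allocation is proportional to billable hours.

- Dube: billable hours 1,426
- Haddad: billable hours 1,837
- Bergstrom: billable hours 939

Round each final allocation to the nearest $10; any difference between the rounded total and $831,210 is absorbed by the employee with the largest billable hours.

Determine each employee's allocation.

Sum of billable hours: 1,426 + 1,837 + 939 = 4,202.
Proportional shares: Dube 282,081.26; Haddad 363,382.38; Bergstrom 185,746.36.
After rounding ($10): Dube $282,080; Haddad $363,380; Bergstrom $185,750. Sum = $831,210.
Rounded total matches; no reconciliation needed.

Dube: $282,080 | Haddad: $363,380 | Bergstrom: $185,750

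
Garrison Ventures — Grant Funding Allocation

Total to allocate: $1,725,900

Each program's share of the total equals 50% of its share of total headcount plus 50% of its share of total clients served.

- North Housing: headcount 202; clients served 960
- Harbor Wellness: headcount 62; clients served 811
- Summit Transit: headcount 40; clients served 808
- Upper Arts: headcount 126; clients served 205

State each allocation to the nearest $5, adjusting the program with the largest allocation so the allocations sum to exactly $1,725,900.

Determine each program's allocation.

Headcount total 430; clients served total 2,784.
Composite weights (50% headcount + 50% clients served): North Housing 0.4073; Harbor Wellness 0.2177; Summit Transit 0.1916; Upper Arts 0.1833.
Pro-rata amounts: North Housing 702,954.78; Harbor Wellness 375,809.13; Summit Transit 330,728.30; Upper Arts 316,407.79.
After rounding ($5): North Housing $702,955; Harbor Wellness $375,810; Summit Transit $330,730; Upper Arts $316,410. Sum = $1,725,905.
Difference $1,725,900 − $1,725,905 = −$5 applied to largest allocation (North Housing): North Housing becomes $702,950.

North Housing: $702,950 | Harbor Wellness: $375,810 | Summit Transit: $330,730 | Upper Arts: $316,410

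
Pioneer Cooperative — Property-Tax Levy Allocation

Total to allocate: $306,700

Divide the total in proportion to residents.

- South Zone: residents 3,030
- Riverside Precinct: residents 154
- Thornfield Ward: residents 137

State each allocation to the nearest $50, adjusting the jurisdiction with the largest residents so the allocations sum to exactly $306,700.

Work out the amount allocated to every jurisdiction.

Combined residents = 3,030 + 154 + 137 = 3,321.
Proportional shares: South Zone 279,825.65; Riverside Precinct 14,222.16; Thornfield Ward 12,652.18.
After rounding ($50): South Zone $279,850; Riverside Precinct $14,200; Thornfield Ward $12,650. Sum = $306,700.
Sum already equals the total — no adjustment.

South Zone: $279,850; Riverside Precinct: $14,200; Thornfield Ward: $12,650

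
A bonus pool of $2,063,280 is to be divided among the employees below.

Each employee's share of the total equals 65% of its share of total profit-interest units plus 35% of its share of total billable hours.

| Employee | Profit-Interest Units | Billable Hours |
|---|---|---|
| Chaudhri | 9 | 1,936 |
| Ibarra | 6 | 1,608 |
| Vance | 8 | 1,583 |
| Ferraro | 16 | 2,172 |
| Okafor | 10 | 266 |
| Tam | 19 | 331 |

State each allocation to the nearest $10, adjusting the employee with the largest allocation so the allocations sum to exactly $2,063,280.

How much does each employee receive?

Totals — profit-interest units 68, billable hours 7,896.
Blended shares (65% profit-interest units + 35% billable hours): Chaudhri 0.1718; Ibarra 0.1286; Vance 0.1466; Ferraro 0.2492; Okafor 0.1074; Tam 0.1963.
Proportional shares: Chaudhri 354,564.38; Ibarra 265,398.75; Vance 302,557.37; Ferraro 514,206.05; Okafor 221,552.97; Tam 405,000.47.
After rounding ($10): Chaudhri $354,560; Ibarra $265,400; Vance $302,560; Ferraro $514,210; Okafor $221,550; Tam $405,000. Sum = $2,063,280.
No rounding difference to absorb.

Chaudhri: $354,560 · Ibarra: $265,400 · Vance: $302,560 · Ferraro: $514,210 · Okafor: $221,550 · Tam: $405,000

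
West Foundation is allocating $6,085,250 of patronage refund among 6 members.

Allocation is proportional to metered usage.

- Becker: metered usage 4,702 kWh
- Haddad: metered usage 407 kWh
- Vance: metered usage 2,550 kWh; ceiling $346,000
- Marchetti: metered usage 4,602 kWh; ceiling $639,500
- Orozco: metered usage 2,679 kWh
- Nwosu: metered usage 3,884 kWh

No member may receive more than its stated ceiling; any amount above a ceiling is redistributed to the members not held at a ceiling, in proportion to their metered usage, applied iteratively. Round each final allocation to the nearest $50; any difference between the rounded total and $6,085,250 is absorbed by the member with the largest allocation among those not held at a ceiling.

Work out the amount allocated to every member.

Total metered usage = 18,824.
Proportional shares (ignoring caps): Becker 1,520,019.42; Haddad 131,571.23; Vance 824,340.60; Marchetti 1,487,692.33; Orozco 866,042.54; Nwosu 1,255,583.88.
Held at cap: Vance ($346,000), Marchetti ($639,500); balance $5,099,750 reallocated over remaining metered usage 11,672.
Remaining shares: Becker 2,054,405.80 → $2,054,400; Haddad 177,827.13 → $177,850; Orozco 1,170,513.22 → $1,170,500; Nwosu 1,697,003.86 → $1,697,000.

Becker: $2,054,400 | Haddad: $177,850 | Vance: $346,000 | Marchetti: $639,500 | Orozco: $1,170,500 | Nwosu: $1,697,000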